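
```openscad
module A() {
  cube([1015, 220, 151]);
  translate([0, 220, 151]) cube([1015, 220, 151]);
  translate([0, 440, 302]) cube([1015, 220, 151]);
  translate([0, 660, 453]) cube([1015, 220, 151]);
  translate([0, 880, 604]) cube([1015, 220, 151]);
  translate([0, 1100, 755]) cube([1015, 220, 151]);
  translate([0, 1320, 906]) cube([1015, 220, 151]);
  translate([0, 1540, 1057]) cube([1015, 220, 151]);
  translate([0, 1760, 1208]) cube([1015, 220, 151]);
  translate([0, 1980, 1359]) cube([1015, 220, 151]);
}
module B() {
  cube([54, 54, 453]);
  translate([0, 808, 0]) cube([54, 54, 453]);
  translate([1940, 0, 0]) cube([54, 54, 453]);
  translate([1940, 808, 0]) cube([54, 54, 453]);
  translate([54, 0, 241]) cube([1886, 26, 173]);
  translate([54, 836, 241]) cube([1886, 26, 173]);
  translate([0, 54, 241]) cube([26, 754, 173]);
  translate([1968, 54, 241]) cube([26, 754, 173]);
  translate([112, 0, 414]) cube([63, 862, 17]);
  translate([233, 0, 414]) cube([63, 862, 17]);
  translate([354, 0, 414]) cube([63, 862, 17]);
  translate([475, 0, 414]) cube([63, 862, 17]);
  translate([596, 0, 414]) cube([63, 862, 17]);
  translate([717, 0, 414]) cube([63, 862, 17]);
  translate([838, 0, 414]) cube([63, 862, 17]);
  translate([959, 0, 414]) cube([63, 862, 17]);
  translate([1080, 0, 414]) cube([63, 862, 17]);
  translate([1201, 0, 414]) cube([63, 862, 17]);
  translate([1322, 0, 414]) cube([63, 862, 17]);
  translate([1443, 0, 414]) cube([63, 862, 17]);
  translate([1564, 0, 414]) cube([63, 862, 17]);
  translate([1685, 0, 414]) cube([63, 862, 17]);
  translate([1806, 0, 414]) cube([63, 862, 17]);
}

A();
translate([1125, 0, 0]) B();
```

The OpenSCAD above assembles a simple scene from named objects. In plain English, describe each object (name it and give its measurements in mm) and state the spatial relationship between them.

A is a straight staircase of 10 solid steps. Each step is 1015 mm wide (x), 220 mm deep (y, the going) and 151 mm tall (the rise). The first step rests on the floor; each subsequent step sits one going further in +y and one rise higher in +z, directly behind and above the previous step with no overlap.

B is a bed frame 1994 mm long (x) by 862 mm wide (y). Four 54×54 mm corner posts, 453 mm tall, at the corners of the footprint. Four rails of 26 mm thickness and 173 mm height run between adjacent posts with their undersides at z = 241 mm, their outer faces flush with the outside of the frame (the two x-running rails run between the posts' inner faces; the two y-running rails run between the posts' inner faces). 15 slats, each 63 mm wide (x) and 17 mm thick, lie across the top of the two x-running rails, running the full 862 mm width of the frame in y; the slats are evenly spaced along x between the inner faces of the end posts with equal gaps (rounded down to the nearest mm) at the −x end and between each pair — any rounding remainder accumulates at the +x end.

The bed frame is on the floor beside the staircase on its +x side.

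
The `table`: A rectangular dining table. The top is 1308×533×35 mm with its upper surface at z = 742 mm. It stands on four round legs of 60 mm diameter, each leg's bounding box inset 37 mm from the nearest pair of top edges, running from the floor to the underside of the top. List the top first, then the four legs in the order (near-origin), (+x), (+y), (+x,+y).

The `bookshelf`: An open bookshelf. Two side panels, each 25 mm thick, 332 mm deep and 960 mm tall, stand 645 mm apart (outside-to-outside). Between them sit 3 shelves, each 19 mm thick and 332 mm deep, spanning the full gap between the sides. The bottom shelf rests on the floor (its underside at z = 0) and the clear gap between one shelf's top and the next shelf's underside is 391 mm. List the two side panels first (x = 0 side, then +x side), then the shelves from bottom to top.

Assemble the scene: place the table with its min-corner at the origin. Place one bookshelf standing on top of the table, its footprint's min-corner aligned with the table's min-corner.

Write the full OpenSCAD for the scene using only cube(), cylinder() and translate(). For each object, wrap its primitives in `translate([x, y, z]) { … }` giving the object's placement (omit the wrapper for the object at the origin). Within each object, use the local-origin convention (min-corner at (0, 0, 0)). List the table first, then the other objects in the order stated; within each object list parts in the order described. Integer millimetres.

translate([0, 0, 707]) cube([1308, 533, 35]);
translate([67, 67, 0]) cylinder(h = 707, r = 30);
translate([1241, 67, 0]) cylinder(h = 707, r = 30);
translate([67, 466, 0]) cylinder(h = 707, r = 30);
translate([1241, 466, 0]) cylinder(h = 707, r = 30);
translate([0, 0, 742]) {
  cube([25, 332, 960]);
  translate([620, 0, 0]) cube([25, 332, 960]);
  translate([25, 0, 0]) cube([595, 332, 19]);
  translate([25, 0, 410]) cube([595, 332, 19]);
  translate([25, 0, 820]) cube([595, 332, 19]);
}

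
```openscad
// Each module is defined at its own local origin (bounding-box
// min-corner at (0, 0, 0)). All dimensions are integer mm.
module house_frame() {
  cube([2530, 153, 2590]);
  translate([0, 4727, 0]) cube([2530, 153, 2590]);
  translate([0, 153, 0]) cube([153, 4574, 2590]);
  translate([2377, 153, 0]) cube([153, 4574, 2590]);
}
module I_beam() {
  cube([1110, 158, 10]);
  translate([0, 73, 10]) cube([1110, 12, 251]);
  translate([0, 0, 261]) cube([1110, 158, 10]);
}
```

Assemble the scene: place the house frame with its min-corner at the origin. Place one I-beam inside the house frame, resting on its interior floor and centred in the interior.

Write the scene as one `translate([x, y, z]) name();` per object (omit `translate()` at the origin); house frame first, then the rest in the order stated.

house_frame();
translate([710, 2361, 0]) I_beam();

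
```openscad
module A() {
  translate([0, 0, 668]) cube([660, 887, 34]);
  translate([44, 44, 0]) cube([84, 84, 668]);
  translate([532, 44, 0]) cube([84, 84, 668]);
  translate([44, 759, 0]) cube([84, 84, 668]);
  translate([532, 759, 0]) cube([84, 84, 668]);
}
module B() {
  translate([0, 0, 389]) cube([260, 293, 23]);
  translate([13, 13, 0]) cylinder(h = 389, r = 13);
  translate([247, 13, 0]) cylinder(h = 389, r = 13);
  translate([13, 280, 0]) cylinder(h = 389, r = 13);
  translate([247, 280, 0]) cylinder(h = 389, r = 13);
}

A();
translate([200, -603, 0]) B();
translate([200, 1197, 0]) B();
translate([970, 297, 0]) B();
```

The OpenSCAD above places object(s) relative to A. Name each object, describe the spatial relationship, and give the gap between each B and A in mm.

A is a table. B is a stool. Three stools sit around the table at the −y, +y, +x sides. The gap between each stool and the table is 310 mm.

Each stool's nearest face is 310 mm from the table's bounding box.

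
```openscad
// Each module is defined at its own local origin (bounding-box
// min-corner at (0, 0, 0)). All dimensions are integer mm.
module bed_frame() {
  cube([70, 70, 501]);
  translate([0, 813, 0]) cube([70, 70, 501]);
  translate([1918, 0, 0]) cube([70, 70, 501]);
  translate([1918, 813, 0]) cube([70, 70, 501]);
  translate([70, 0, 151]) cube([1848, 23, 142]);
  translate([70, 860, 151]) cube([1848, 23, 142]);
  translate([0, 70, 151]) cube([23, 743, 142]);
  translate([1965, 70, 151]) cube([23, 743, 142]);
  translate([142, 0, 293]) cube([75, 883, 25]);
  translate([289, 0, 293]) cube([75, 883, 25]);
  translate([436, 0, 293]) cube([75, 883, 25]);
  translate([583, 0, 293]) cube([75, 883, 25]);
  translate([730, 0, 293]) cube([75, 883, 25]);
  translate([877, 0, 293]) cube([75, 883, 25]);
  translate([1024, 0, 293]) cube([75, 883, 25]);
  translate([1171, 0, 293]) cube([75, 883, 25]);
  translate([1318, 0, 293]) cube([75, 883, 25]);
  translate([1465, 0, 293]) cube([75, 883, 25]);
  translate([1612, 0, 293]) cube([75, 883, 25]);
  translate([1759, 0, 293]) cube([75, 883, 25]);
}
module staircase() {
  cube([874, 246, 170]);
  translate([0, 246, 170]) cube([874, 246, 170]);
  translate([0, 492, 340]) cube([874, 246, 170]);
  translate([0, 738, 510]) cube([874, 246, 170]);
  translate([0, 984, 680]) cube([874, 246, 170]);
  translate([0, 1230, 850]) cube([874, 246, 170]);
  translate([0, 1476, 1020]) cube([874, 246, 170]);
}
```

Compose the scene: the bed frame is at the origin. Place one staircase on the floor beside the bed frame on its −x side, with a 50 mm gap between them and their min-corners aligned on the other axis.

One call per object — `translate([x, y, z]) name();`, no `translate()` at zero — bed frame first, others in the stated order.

bed_frame();
translate([-924, 0, 0]) staircase();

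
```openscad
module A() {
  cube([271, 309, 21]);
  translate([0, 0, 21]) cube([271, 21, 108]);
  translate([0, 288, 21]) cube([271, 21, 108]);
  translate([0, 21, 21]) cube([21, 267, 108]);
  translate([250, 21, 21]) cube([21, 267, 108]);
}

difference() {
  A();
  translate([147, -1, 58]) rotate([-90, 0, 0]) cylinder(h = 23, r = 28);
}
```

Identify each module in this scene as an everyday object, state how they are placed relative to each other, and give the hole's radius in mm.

The subtracted cylinder has r = 28 mm.

A is an open box. The open box has a circular hole through its front wall. The hole's radius is 28 mm.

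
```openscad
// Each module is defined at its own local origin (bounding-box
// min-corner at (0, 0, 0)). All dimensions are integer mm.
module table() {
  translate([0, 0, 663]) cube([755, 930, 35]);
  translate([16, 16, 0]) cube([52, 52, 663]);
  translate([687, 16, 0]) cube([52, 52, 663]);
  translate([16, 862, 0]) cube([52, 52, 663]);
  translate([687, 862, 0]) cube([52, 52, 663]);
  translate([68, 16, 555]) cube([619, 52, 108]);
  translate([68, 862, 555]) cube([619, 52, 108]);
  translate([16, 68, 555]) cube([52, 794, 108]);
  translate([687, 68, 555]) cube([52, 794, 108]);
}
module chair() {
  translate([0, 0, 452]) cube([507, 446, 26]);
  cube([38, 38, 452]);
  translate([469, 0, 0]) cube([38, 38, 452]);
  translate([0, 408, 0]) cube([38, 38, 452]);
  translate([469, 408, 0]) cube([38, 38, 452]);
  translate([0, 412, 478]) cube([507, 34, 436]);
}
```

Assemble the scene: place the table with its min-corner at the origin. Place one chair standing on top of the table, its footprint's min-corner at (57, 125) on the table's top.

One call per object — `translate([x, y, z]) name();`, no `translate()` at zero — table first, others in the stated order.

table();
translate([57, 125, 698]) chair();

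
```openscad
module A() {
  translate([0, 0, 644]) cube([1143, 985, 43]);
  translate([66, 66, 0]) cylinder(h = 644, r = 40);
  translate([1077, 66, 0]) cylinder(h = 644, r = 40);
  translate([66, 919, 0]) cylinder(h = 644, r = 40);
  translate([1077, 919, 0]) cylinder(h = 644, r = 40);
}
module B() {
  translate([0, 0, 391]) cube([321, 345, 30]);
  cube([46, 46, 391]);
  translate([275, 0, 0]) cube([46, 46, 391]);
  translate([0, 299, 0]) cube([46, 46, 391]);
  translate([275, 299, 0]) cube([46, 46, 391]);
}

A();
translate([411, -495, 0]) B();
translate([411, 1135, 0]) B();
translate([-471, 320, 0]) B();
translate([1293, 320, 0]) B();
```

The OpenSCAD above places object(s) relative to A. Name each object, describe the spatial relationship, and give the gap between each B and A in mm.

A is a table. B is a stool. Four stools sit around the table at the −y, +y, −x, +x sides. The gap between each stool and the table is 150 mm.

Each stool's nearest face is 150 mm from the table's bounding box.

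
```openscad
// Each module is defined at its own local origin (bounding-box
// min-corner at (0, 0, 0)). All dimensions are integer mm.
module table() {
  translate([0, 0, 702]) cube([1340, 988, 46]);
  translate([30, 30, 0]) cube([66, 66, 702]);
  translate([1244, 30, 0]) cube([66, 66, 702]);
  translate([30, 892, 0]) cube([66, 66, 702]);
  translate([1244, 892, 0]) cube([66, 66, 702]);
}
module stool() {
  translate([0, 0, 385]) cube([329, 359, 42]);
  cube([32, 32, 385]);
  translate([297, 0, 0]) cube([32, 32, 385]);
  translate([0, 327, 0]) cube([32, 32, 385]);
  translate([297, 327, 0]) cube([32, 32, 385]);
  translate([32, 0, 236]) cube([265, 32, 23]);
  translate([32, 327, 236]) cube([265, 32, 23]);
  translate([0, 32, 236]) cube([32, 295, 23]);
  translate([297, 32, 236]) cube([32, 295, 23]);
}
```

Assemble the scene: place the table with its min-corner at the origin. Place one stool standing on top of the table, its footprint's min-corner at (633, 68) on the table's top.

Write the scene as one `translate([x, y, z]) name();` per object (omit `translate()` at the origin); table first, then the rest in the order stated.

table();
translate([633, 68, 748]) stool();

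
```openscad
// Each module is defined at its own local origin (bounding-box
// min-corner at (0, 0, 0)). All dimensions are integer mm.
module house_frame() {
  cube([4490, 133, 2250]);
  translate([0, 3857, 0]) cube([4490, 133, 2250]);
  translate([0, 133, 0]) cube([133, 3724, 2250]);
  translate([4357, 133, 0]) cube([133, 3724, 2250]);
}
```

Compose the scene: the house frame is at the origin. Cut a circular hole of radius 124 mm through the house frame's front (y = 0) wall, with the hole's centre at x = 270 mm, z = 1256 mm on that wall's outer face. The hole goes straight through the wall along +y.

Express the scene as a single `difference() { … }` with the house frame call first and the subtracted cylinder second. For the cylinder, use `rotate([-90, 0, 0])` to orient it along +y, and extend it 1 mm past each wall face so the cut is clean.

difference() {
  house_frame();
  translate([270, -1, 1256]) rotate([-90, 0, 0]) cylinder(h = 135, r = 124);
}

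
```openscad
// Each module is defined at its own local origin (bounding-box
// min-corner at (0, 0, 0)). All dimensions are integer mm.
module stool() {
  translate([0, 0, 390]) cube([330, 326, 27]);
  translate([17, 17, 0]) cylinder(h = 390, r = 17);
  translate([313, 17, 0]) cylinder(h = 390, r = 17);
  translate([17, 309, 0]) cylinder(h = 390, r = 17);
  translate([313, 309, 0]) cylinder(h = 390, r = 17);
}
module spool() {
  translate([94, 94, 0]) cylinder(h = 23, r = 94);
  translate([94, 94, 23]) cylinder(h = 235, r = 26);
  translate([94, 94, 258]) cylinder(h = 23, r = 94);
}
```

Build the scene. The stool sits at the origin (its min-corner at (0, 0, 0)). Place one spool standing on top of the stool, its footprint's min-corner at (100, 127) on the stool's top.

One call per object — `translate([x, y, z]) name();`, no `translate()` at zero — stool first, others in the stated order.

stool();
translate([100, 127, 417]) spool();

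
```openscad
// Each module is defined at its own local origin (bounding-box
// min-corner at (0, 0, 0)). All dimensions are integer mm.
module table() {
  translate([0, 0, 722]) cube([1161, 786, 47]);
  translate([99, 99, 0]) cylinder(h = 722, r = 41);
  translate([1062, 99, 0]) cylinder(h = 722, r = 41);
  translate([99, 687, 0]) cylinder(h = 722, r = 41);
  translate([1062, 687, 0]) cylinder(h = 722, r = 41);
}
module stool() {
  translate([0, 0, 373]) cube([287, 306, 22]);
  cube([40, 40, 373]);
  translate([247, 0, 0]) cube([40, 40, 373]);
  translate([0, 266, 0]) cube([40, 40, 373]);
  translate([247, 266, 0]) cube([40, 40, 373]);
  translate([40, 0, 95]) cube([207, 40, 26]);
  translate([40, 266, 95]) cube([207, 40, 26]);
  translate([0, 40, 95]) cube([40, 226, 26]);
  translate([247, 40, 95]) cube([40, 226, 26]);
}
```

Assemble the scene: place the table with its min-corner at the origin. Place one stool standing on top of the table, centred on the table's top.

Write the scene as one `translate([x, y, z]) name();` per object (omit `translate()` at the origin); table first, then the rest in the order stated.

table();
translate([437, 240, 769]) stool();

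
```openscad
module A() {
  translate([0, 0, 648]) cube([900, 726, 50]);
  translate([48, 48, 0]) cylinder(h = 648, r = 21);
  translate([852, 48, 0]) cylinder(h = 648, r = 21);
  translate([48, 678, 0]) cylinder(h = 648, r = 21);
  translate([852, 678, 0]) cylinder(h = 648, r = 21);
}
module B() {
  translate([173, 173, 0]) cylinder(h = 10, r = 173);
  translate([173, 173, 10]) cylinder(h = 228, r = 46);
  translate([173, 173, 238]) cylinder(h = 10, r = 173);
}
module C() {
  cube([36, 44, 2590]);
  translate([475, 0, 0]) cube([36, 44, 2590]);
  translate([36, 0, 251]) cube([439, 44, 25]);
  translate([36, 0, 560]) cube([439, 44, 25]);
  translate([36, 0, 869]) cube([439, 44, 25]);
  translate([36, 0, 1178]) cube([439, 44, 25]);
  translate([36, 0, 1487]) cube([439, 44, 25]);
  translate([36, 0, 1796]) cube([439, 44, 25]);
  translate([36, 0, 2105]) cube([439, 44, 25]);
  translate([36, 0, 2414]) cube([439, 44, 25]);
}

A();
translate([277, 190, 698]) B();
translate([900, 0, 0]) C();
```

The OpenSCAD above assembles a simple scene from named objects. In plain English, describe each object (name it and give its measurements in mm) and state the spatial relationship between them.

A is a table with a 900×726 mm rectangular top, 50 mm thick, top surface at z = 698 mm, supported by four round legs of 42 mm diameter, each leg's bounding box inset 27 mm from the nearest pair of top edges, running from the floor.

B is a spool: two coaxial disc flanges of radius 173 mm and thickness 10 mm, joined by a core cylinder of radius 46 mm and height 228 mm. The lower flange rests on z = 0 and the three cylinders share a vertical axis.

C is a straight ladder. Two 36×44 mm vertical rails, 2590 mm tall, stand 511 mm apart (outside-to-outside) with their front faces coplanar on the −y side. 8 rungs, each 44 mm deep and 25 mm tall, span between the inner faces of the rails, front faces flush with the rails. The lowest rung's underside is at z = 251 mm and rungs are spaced 309 mm apart (underside to underside).

The spool is on top of the table, centred. The ladder is against the table's +x side, with their −y faces flush.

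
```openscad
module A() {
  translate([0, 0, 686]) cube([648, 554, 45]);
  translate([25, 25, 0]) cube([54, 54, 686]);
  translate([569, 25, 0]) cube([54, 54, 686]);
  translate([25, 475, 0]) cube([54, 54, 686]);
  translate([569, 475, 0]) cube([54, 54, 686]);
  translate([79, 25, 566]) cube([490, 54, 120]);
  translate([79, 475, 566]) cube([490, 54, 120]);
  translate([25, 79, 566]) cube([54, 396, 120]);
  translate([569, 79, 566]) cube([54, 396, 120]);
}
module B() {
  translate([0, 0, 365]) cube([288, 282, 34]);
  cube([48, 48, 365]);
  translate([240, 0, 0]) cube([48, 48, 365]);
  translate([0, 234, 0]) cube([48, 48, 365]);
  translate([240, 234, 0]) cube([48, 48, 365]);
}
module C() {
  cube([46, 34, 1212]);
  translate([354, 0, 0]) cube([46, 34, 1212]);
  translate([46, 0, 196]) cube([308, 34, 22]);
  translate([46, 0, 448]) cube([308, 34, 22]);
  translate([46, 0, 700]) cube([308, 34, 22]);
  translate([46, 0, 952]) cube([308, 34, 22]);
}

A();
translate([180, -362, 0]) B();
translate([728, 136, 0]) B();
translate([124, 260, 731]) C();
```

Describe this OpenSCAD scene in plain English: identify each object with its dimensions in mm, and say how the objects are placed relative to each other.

A is a table: top 648 mm (x) × 554 mm (y), 45 mm thick, upper face at z = 731 mm, on four 54×54 mm square legs, each inset 25 mm from the nearest pair of top edges, running from z = 0 to the bottom of the top. Four apron rails, 54 mm thick and 120 mm tall, run between adjacent legs with their top edges flush with the underside of the top and their outer faces flush with the legs' outer faces.

B is a four-legged stool. The seat is 288×282 mm, 34 mm thick, top at z = 399 mm. It stands on four square legs, each 48×48 mm in cross-section, from z = 0 to the seat underside, each flush with a corner of the seat.

C is a wooden ladder with two side rails of 46×34 mm section and 1212 mm height, set 400 mm apart overall. Between them run 4 rectangular rungs (34 mm deep, 22 mm thick), front faces flush with the rails' −y face. The bottom of the first rung is 196 mm above the floor and each subsequent rung is 252 mm higher than the one below.

Two stools sit around the table at the −y, +x sides. The ladder is on top of the table, centred.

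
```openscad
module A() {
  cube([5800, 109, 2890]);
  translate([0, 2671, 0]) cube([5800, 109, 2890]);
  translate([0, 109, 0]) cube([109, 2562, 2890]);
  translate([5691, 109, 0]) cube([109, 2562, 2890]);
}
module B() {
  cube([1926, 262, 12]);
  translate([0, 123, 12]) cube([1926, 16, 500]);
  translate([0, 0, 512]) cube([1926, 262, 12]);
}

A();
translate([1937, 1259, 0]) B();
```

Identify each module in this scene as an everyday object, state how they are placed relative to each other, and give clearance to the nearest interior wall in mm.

A is a house frame. B is an I-beam. The I-beam sits inside the house frame, centred. The clearance to the nearest interior wall is 1150 mm.

Clearances: x = 1828, y = 1150; minimum 1150 mm.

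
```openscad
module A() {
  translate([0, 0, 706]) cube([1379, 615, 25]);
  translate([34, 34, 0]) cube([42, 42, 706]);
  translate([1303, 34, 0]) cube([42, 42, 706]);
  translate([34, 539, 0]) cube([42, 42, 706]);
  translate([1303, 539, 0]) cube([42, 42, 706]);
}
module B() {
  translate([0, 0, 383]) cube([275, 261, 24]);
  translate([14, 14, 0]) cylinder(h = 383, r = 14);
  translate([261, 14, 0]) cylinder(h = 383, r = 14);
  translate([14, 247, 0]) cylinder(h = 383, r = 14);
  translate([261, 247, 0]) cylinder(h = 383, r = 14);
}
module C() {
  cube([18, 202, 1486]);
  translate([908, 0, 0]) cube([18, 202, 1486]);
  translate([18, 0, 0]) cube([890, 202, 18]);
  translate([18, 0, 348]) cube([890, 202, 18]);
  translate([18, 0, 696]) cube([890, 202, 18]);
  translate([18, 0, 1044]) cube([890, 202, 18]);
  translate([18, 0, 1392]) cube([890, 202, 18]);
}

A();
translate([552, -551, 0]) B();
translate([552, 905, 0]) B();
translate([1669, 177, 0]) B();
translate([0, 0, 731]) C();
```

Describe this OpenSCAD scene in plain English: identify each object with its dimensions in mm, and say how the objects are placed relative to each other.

A is a table: top 1379 mm (x) × 615 mm (y), 25 mm thick, upper face at z = 731 mm, on four 42×42 mm square legs, each inset 34 mm from the nearest pair of top edges, running from z = 0 to the bottom of the top.

B is a four-legged stool. The seat is a 275×261×24 mm slab whose top surface is at z = 407 mm; four round legs, each 28 mm in diameter, run from the floor (z = 0) to the underside of the seat, each leg's axis is inset half a diameter from the nearest pair of seat edges (so the leg's bounding box is flush with the corner).

C is a bookshelf 926 mm wide overall, 202 mm deep and 1486 mm tall. The two sides are 18 mm thick vertical panels. 5 horizontal shelves of 18 mm thickness span between the inner faces of the sides; the lowest shelf sits on the floor and shelves are stacked with a clear vertical gap of 330 mm between each pair.

Three stools sit around the table at the −y, +y, +x sides. The bookshelf is on top of the table.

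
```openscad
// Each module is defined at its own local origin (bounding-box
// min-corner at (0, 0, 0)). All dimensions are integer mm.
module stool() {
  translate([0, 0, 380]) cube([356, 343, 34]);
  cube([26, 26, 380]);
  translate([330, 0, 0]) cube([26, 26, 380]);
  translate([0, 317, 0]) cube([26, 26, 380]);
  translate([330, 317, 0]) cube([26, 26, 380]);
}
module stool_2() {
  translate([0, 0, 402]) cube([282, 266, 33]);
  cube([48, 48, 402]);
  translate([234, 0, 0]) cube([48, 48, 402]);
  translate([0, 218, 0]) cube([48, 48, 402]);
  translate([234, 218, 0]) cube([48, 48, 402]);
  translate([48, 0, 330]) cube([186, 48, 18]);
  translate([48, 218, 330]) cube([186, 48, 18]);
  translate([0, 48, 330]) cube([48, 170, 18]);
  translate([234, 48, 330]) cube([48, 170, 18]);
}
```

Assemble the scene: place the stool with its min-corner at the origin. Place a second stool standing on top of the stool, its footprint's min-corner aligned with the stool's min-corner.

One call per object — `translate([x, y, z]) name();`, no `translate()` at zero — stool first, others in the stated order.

stool();
translate([0, 0, 414]) stool_2();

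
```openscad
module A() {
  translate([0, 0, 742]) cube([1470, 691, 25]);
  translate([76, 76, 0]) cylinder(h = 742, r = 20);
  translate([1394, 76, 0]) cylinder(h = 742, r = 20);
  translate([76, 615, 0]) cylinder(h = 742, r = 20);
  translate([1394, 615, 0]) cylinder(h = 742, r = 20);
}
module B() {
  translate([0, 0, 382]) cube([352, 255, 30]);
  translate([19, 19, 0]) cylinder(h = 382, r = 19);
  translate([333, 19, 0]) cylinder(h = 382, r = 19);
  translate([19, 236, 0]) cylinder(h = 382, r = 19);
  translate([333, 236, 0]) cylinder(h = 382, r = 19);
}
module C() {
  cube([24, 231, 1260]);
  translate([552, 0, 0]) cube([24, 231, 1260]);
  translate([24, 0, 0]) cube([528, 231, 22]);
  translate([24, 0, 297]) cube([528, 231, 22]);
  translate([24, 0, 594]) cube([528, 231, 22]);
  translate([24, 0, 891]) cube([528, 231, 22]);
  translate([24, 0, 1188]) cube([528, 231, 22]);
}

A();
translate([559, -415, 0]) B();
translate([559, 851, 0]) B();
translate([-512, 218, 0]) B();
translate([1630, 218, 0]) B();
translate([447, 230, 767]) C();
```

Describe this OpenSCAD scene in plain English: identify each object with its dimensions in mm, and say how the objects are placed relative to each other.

A is a table: top 1470 mm (x) × 691 mm (y), 25 mm thick, upper face at z = 767 mm, on four round legs of 40 mm diameter, each leg's bounding box inset 56 mm from the nearest pair of top edges, running from z = 0 to the bottom of the top.

B is a four-legged stool. The seat is 352×255 mm, 30 mm thick, top at z = 412 mm. It stands on four round legs, each 38 mm in diameter, from z = 0 to the seat underside, each leg's axis is inset half a diameter from the nearest pair of seat edges (so the leg's bounding box is flush with the corner).

C is an open bookshelf. Two side panels, each 24 mm thick, 231 mm deep and 1260 mm tall, stand 576 mm apart (outside-to-outside). Between them sit 5 shelves, each 22 mm thick and 231 mm deep, spanning the full gap between the sides. The bottom shelf rests on the floor (its underside at z = 0) and the clear gap between one shelf's top and the next shelf's underside is 275 mm.

Four stools sit around the table at the −y, +y, −x, +x sides. The bookshelf is on top of the table, centred.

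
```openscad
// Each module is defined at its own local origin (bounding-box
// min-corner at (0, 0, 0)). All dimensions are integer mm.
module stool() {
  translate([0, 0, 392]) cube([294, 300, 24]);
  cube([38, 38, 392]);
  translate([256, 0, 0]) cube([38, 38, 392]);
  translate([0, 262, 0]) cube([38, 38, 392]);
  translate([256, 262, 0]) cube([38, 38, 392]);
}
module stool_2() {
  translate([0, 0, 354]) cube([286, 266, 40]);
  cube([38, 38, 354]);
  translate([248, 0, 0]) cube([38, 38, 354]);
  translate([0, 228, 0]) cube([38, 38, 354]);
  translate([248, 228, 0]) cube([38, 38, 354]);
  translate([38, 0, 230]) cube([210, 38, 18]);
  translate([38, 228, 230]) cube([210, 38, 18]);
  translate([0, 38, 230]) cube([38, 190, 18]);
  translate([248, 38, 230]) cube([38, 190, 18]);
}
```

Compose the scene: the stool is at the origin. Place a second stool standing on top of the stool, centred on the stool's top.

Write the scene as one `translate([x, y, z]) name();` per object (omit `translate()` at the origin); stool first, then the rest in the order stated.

stool();
translate([4, 17, 416]) stool_2();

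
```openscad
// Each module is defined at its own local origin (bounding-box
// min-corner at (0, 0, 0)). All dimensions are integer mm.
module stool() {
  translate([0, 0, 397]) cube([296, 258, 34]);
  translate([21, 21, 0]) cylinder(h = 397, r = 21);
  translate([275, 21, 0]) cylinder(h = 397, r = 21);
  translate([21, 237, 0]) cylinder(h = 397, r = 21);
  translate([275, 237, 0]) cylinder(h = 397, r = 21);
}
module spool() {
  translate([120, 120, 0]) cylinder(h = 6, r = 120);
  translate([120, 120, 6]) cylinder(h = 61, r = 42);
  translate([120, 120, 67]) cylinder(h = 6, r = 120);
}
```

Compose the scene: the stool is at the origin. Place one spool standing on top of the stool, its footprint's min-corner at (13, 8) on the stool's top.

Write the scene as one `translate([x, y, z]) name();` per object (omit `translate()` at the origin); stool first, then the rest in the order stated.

stool();
translate([13, 8, 431]) spool();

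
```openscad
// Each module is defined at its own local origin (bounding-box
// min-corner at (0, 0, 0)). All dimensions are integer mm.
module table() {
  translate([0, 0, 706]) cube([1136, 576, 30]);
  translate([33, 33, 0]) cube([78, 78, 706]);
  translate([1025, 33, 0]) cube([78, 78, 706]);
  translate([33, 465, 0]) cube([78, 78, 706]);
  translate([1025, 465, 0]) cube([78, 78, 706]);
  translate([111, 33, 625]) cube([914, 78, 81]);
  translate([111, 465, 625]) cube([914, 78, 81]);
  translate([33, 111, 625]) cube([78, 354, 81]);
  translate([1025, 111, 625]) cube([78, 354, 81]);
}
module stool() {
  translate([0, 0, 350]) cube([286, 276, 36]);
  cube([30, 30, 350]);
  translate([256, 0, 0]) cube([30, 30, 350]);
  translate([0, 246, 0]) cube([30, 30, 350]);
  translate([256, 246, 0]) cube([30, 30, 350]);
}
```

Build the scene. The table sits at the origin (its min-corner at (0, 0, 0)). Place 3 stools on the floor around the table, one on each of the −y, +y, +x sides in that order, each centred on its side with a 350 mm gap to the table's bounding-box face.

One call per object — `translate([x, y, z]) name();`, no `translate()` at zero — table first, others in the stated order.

table();
translate([425, -626, 0]) stool();
translate([425, 926, 0]) stool();
translate([1486, 150, 0]) stool();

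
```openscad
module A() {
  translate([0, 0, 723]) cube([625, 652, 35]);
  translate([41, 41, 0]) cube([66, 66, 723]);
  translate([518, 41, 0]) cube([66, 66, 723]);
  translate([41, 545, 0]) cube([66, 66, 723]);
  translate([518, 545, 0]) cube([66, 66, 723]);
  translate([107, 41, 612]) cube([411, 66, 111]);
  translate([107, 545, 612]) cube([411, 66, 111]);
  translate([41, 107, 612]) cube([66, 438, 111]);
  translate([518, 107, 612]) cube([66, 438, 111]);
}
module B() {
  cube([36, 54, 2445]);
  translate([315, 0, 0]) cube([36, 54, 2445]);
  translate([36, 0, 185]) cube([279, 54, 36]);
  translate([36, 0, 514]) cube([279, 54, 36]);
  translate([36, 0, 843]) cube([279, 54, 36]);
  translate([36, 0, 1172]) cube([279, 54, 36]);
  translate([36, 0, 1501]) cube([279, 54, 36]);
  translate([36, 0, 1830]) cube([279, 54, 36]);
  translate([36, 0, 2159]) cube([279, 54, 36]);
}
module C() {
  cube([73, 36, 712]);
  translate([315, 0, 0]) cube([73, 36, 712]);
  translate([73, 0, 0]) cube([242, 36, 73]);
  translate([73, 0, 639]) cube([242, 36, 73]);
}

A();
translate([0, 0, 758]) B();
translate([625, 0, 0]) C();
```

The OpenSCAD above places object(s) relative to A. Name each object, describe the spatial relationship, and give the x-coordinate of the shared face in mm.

A is a table. B is a ladder. C is a picture frame. The ladder is on top of the table. The picture frame is against the table's +x side, with their −y faces flush. The x-coordinate of the shared face is 625 mm.

The table's +x face and the picture frame's −x face are both at x = 625 mm.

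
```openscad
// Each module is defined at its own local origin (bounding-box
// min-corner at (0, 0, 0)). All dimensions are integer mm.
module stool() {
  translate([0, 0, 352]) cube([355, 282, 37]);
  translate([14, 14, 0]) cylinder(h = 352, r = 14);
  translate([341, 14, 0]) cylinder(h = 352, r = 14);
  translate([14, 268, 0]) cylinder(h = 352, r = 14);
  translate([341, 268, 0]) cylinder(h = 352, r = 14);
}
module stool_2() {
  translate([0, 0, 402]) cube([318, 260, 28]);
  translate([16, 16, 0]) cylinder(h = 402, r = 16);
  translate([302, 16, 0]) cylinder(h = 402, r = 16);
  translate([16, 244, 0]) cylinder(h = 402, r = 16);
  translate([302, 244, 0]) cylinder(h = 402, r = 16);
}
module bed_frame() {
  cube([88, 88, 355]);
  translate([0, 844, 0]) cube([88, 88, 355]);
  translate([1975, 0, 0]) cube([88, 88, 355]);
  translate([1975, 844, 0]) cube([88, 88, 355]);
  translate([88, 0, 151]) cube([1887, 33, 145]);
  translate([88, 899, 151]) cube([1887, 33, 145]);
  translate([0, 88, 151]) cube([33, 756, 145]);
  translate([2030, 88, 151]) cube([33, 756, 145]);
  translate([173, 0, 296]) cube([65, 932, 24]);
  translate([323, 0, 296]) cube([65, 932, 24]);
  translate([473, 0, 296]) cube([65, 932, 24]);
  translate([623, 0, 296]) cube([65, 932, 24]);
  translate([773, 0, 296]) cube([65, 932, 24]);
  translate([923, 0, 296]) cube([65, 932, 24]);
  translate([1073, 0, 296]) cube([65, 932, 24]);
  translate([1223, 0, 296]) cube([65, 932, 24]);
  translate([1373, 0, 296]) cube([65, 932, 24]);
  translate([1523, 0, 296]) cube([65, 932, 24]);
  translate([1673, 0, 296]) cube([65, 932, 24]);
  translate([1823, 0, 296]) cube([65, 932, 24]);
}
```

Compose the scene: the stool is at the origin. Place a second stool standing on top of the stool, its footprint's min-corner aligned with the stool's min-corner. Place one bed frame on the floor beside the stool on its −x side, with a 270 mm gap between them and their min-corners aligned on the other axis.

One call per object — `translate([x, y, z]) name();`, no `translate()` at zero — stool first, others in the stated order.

stool();
translate([0, 0, 389]) stool_2();
translate([-2333, 0, 0]) bed_frame();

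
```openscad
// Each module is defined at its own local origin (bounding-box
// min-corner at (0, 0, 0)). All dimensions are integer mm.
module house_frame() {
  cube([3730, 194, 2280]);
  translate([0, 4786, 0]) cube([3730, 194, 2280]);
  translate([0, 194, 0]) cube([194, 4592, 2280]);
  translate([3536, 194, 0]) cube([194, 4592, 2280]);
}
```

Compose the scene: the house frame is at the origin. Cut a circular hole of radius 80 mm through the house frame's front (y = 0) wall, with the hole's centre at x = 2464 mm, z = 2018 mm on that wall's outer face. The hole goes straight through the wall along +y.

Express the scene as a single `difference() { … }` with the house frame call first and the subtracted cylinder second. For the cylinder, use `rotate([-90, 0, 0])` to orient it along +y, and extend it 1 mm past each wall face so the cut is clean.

difference() {
  house_frame();
  translate([2464, -1, 2018]) rotate([-90, 0, 0]) cylinder(h = 196, r = 80);
}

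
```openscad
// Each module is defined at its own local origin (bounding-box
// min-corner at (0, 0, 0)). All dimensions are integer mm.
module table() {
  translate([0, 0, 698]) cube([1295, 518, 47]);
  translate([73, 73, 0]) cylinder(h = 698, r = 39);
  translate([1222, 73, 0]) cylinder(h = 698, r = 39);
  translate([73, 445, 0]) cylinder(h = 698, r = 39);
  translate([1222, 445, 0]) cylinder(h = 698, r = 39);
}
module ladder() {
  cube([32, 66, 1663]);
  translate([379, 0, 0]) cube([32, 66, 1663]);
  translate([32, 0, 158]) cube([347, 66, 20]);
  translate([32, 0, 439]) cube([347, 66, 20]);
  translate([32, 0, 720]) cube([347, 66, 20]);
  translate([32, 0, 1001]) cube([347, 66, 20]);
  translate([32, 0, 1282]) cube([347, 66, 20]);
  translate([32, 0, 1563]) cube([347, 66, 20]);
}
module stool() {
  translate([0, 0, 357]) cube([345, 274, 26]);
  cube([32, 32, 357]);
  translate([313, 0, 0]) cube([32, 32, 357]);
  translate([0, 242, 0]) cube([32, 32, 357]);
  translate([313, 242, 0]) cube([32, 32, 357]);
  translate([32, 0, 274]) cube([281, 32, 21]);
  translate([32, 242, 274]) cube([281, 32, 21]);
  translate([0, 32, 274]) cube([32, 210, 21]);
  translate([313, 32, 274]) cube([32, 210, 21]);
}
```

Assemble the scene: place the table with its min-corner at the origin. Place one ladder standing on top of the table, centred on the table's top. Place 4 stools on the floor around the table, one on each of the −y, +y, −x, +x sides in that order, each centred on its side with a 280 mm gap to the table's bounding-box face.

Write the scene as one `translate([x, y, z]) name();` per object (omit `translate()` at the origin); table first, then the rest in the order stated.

table();
translate([442, 226, 745]) ladder();
translate([475, -554, 0]) stool();
translate([475, 798, 0]) stool();
translate([-625, 122, 0]) stool();
translate([1575, 122, 0]) stool();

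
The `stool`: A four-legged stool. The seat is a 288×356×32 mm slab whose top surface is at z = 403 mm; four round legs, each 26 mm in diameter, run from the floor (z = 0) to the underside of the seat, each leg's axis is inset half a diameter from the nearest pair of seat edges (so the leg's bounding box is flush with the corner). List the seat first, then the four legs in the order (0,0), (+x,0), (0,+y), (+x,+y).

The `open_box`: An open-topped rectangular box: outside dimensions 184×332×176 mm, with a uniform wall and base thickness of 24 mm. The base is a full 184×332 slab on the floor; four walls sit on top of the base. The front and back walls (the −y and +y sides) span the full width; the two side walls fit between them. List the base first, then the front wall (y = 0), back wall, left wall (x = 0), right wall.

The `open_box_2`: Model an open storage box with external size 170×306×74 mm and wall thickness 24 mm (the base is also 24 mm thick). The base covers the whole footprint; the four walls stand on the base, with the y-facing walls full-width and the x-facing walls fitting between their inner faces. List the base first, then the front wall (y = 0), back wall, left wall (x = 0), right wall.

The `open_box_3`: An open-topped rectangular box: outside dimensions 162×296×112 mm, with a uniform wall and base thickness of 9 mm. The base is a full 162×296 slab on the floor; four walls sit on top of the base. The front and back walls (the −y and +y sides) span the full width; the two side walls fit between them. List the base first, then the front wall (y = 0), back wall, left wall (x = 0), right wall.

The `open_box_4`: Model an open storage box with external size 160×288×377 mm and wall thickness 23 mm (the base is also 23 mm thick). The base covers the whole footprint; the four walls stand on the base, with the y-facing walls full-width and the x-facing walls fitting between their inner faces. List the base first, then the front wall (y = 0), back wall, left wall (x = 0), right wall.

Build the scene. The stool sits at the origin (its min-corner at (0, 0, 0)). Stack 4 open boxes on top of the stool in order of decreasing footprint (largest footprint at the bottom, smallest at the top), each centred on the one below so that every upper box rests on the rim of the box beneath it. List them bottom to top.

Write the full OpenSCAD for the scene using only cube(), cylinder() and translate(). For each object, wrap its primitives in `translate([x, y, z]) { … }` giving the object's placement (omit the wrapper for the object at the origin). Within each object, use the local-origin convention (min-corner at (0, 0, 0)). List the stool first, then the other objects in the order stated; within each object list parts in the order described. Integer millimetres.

translate([0, 0, 371]) cube([288, 356, 32]);
translate([13, 13, 0]) cylinder(h = 371, r = 13);
translate([275, 13, 0]) cylinder(h = 371, r = 13);
translate([13, 343, 0]) cylinder(h = 371, r = 13);
translate([275, 343, 0]) cylinder(h = 371, r = 13);
translate([52, 12, 403]) {
  cube([184, 332, 24]);
  translate([0, 0, 24]) cube([184, 24, 152]);
  translate([0, 308, 24]) cube([184, 24, 152]);
  translate([0, 24, 24]) cube([24, 284, 152]);
  translate([160, 24, 24]) cube([24, 284, 152]);
}
translate([59, 25, 579]) {
  cube([170, 306, 24]);
  translate([0, 0, 24]) cube([170, 24, 50]);
  translate([0, 282, 24]) cube([170, 24, 50]);
  translate([0, 24, 24]) cube([24, 258, 50]);
  translate([146, 24, 24]) cube([24, 258, 50]);
}
translate([63, 30, 653]) {
  cube([162, 296, 9]);
  translate([0, 0, 9]) cube([162, 9, 103]);
  translate([0, 287, 9]) cube([162, 9, 103]);
  translate([0, 9, 9]) cube([9, 278, 103]);
  translate([153, 9, 9]) cube([9, 278, 103]);
}
translate([64, 34, 765]) {
  cube([160, 288, 23]);
  translate([0, 0, 23]) cube([160, 23, 354]);
  translate([0, 265, 23]) cube([160, 23, 354]);
  translate([0, 23, 23]) cube([23, 242, 354]);
  translate([137, 23, 23]) cube([23, 242, 354]);
}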